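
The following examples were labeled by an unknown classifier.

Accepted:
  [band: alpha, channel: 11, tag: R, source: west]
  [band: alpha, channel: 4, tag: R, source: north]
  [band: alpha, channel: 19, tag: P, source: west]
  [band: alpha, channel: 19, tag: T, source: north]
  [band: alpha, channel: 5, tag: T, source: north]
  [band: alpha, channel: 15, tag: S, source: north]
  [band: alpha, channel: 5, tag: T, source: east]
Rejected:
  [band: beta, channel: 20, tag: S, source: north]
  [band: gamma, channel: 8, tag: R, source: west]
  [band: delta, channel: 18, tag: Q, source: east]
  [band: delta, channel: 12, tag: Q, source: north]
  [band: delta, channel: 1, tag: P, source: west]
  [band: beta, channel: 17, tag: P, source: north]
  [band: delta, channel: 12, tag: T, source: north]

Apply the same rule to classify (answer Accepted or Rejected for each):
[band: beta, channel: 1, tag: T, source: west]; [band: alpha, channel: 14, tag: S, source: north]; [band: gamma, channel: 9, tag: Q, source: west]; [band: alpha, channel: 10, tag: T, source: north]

Rejected, Accepted, Rejected, Accepted

The distinguishing property — band is alpha — holds for all the 'Accepted' cases and none of the 'Rejected' cases.
[band: beta, channel: 1, tag: T, source: west]: Rejected (band is beta). [band: alpha, channel: 14, tag: S, source: north]: Accepted (band is alpha). [band: gamma, channel: 9, tag: Q, source: west]: Rejected (band is gamma). [band: alpha, channel: 10, tag: T, source: north]: Accepted (band is alpha).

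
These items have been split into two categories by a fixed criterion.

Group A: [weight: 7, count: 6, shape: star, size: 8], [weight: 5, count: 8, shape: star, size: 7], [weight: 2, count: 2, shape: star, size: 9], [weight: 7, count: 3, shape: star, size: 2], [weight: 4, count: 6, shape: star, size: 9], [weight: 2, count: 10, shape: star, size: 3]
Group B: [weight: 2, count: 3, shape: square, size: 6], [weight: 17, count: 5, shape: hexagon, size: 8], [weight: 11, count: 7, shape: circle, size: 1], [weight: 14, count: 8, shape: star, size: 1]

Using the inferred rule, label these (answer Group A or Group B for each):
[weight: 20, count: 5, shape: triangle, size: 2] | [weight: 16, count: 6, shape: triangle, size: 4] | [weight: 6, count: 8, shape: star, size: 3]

The pattern is that an item is 'Group A' exactly when: shape is star AND size ≥ 2.
Group B: [weight: 20, count: 5, shape: triangle, size: 2], since shape is triangle, size = 2. Group B: [weight: 16, count: 6, shape: triangle, size: 4], since shape is triangle, size = 4. Group A: [weight: 6, count: 8, shape: star, size: 3], since shape is star, size = 3.

Group B, Group B, Group A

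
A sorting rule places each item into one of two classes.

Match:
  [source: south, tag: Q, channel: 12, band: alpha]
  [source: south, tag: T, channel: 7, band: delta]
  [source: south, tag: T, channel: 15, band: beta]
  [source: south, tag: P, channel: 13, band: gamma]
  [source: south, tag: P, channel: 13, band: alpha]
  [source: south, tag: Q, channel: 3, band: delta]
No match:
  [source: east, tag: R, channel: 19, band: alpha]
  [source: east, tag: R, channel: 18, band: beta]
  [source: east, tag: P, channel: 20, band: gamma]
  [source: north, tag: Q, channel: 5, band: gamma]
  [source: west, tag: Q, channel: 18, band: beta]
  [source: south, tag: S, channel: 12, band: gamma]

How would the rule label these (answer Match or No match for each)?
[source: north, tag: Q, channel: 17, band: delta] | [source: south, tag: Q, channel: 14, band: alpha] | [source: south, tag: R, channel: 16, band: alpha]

No match, Match, Match

Every 'Match' example satisfies: source is south AND tag is not S. None of the 'No match' examples do.
No match: [source: north, tag: Q, channel: 17, band: delta], since source is north, tag is Q. Match: [source: south, tag: Q, channel: 14, band: alpha], since source is south, tag is Q. Match: [source: south, tag: R, channel: 16, band: alpha], since source is south, tag is R.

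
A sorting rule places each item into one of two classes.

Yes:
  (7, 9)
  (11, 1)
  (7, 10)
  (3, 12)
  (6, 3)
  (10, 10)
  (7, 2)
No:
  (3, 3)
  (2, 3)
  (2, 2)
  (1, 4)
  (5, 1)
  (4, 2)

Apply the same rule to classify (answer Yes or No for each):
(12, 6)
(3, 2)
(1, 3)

Rule: sum ≥ 9. This holds for each 'Yes' example and fails for each 'No' one.

Yes, No, No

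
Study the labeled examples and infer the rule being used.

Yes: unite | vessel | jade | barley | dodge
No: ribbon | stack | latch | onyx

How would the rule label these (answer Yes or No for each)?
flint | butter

Comparing the two groups points to one rule — contains 'e'.
flint: no 'e', fails this test → No.
butter: has 'e', fits → Yes.

No, Yes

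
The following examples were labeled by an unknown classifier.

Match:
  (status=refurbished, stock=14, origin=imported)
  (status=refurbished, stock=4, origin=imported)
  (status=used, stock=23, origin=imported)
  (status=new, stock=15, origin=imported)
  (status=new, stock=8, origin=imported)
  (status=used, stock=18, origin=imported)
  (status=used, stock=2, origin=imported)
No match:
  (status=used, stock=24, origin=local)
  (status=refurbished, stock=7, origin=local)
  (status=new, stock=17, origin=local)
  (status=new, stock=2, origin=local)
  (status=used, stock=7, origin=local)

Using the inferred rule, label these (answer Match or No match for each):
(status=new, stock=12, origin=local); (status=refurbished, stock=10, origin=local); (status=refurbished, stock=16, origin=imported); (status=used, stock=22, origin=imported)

No match, No match, Match, Match

Every 'Match' example satisfies: origin is imported. None of the 'No match' examples do.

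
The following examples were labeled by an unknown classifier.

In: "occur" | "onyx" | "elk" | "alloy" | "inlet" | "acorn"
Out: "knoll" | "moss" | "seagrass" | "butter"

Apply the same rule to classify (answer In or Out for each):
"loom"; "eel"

All 'In' examples share one property — starts with a vowel — and every 'Out' example lacks it.
"loom": starts with 'l' — does not satisfy this, so Out. "eel": starts with 'e' — checks out, so In.

Out, In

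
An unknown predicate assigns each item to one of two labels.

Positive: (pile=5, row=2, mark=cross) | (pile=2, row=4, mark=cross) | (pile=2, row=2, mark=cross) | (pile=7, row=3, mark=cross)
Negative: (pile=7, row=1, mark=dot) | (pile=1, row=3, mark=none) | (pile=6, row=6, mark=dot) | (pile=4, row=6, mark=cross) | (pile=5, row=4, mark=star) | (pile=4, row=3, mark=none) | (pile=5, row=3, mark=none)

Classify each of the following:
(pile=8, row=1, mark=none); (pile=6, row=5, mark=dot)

Negative, Negative

The rule appears to be: mark is cross AND row ≤ 4.
(pile=8, row=1, mark=none) → mark is none, row = 1 → Negative.
(pile=6, row=5, mark=dot) → mark is dot, row = 5 → Negative.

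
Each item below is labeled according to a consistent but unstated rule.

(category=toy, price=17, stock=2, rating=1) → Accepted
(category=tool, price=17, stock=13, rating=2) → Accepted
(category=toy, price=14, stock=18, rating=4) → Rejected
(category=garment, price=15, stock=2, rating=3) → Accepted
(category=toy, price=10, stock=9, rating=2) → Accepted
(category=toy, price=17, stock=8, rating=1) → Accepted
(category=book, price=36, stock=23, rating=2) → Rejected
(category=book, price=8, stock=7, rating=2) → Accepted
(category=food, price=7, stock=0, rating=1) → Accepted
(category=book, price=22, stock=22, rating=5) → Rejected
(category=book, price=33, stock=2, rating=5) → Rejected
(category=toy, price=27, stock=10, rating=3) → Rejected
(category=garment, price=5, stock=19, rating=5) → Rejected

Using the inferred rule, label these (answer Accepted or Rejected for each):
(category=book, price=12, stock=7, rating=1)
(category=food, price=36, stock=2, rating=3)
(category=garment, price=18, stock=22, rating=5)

The distinguishing property — rating ≤ 3 AND price ≤ 17 — holds for all the 'Accepted' cases and none of the 'Rejected' cases.
(category=book, price=12, stock=7, rating=1): rating = 1, price = 12, checks out → Accepted. (category=food, price=36, stock=2, rating=3): rating = 3, price = 36, fails this test → Rejected. (category=garment, price=18, stock=22, rating=5): rating = 5, price = 18, fails this test → Rejected.

Accepted, Rejected, Rejected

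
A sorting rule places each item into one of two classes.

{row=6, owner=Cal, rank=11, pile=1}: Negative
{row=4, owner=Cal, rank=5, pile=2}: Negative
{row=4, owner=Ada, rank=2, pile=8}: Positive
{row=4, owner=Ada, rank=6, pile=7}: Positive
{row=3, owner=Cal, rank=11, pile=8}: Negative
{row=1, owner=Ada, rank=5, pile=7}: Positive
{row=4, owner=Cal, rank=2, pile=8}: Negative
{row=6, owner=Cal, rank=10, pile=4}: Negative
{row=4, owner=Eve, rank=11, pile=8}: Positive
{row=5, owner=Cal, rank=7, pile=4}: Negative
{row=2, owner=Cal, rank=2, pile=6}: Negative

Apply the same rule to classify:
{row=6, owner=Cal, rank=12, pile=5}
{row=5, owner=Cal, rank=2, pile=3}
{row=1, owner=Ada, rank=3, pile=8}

Negative, Negative, Positive

Every 'Positive' example satisfies: owner is not Cal. None of the 'Negative' examples do.
{row=6, owner=Cal, rank=12, pile=5}: owner is Cal — fails the rule, so Negative. {row=5, owner=Cal, rank=2, pile=3}: owner is Cal — fails the rule, so Negative. {row=1, owner=Ada, rank=3, pile=8}: owner is Ada — matches, so Positive.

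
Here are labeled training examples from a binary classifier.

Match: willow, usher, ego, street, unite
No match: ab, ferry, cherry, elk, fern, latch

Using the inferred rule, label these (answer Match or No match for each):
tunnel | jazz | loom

Match, No match, Match

The distinguishing property — has ≥ 2 vowels — holds for all the 'Match' cases and none of the 'No match' cases.
tunnel: 2 vowels, passes → Match.
jazz: 1 vowel, does not fit → No match.
loom: 2 vowels, passes → Match.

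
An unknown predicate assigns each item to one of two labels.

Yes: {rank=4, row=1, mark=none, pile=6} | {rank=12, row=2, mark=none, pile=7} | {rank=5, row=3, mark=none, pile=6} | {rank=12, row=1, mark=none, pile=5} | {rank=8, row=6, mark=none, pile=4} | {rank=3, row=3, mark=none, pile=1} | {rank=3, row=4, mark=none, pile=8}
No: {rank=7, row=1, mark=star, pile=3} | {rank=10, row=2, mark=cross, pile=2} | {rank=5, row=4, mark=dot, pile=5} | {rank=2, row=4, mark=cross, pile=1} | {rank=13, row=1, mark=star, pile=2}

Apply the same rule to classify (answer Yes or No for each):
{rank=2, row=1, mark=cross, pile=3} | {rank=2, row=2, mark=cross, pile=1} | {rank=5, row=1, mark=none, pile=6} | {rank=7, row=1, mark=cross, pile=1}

The distinguishing property — mark is none — holds for all the 'Yes' cases and none of the 'No' cases.
No: {rank=2, row=1, mark=cross, pile=3}, since mark is cross.
No: {rank=2, row=2, mark=cross, pile=1}, since mark is cross.
Yes: {rank=5, row=1, mark=none, pile=6}, since mark is none.
No: {rank=7, row=1, mark=cross, pile=1}, since mark is cross.

No, No, Yes, No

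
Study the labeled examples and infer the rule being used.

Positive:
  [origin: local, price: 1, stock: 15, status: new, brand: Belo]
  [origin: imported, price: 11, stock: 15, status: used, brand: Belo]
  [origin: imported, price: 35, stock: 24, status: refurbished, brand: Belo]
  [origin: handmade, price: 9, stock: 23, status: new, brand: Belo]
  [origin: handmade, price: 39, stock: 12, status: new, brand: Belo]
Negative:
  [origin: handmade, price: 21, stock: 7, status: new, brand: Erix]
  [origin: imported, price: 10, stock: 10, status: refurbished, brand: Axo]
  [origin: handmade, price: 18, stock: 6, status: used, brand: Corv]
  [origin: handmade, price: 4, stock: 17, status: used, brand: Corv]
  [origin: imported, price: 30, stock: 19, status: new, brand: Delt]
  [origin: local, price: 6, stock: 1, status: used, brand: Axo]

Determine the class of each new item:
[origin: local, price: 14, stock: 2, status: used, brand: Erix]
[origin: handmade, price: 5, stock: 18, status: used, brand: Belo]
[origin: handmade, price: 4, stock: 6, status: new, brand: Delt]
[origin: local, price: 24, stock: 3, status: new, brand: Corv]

The classifier is using: brand is Belo.
[origin: local, price: 14, stock: 2, status: used, brand: Erix] → brand is Erix → Negative. [origin: handmade, price: 5, stock: 18, status: used, brand: Belo] → brand is Belo → Positive. [origin: handmade, price: 4, stock: 6, status: new, brand: Delt] → brand is Delt → Negative. [origin: local, price: 24, stock: 3, status: new, brand: Corv] → brand is Corv → Negative.

Negative, Positive, Negative, Negative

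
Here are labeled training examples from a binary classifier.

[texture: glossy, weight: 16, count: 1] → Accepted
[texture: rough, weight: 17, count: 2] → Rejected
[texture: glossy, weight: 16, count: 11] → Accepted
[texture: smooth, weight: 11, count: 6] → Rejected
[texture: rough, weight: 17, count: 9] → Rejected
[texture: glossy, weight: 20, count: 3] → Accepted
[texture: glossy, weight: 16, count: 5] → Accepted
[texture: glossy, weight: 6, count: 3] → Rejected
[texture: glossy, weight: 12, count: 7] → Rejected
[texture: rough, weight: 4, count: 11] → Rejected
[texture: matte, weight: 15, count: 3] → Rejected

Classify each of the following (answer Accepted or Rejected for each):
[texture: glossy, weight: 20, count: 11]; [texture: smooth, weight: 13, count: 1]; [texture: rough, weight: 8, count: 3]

One predicate separates the groups cleanly: texture is glossy AND weight ≥ 15.
[texture: glossy, weight: 20, count: 11]: Accepted (texture is glossy, weight = 20). [texture: smooth, weight: 13, count: 1]: Rejected (texture is smooth, weight = 13). [texture: rough, weight: 8, count: 3]: Rejected (texture is rough, weight = 8).

Accepted, Rejected, Rejected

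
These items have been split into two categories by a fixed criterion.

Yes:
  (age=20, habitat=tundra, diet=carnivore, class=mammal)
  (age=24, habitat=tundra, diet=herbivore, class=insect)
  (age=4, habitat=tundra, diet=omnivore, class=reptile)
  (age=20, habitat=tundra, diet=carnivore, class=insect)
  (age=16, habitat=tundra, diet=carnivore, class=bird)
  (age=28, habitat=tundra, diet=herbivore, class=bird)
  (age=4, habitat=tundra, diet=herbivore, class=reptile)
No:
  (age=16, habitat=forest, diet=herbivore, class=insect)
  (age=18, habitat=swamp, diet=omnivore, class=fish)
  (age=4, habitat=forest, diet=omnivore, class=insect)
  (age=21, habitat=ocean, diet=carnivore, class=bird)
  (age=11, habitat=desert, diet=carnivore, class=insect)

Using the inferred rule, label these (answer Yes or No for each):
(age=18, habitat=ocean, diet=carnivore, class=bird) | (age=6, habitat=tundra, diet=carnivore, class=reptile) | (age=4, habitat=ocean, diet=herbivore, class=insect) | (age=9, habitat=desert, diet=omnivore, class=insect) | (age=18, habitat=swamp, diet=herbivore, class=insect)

'Yes' ⟺ habitat is tundra.
No: (age=18, habitat=ocean, diet=carnivore, class=bird), since habitat is ocean. Yes: (age=6, habitat=tundra, diet=carnivore, class=reptile), since habitat is tundra. No: (age=4, habitat=ocean, diet=herbivore, class=insect), since habitat is ocean. No: (age=9, habitat=desert, diet=omnivore, class=insect), since habitat is desert. No: (age=18, habitat=swamp, diet=herbivore, class=insect), since habitat is swamp.

No, Yes, No, No, No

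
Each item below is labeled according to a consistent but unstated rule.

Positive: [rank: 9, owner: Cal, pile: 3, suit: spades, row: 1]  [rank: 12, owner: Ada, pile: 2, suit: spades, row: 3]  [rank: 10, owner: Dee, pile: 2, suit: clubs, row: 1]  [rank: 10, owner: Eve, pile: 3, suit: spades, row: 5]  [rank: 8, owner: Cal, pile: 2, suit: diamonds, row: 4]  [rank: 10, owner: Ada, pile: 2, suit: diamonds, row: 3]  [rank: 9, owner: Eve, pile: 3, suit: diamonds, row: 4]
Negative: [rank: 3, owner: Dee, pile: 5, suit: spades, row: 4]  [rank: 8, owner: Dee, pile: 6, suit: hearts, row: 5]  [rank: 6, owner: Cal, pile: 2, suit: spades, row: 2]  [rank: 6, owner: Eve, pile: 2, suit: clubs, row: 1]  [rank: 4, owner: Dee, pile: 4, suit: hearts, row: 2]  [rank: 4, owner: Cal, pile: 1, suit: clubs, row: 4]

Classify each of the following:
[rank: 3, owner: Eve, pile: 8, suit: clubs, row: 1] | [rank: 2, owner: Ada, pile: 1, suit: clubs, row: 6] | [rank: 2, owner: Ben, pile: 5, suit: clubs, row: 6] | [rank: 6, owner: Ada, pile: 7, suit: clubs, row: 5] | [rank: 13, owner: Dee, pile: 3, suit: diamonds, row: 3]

Rule: pile ≤ 3 AND rank ≥ 8. This holds for each 'Positive' example and fails for each 'Negative' one.
[rank: 3, owner: Eve, pile: 8, suit: clubs, row: 1]: pile = 8, rank = 3 — fails the rule, so Negative.
[rank: 2, owner: Ada, pile: 1, suit: clubs, row: 6]: pile = 1, rank = 2 — fails the rule, so Negative.
[rank: 2, owner: Ben, pile: 5, suit: clubs, row: 6]: pile = 5, rank = 2 — fails the rule, so Negative.
[rank: 6, owner: Ada, pile: 7, suit: clubs, row: 5]: pile = 7, rank = 6 — fails the rule, so Negative.
[rank: 13, owner: Dee, pile: 3, suit: diamonds, row: 3]: pile = 3, rank = 13 — fits, so Positive.

Negative, Negative, Negative, Negative, Positive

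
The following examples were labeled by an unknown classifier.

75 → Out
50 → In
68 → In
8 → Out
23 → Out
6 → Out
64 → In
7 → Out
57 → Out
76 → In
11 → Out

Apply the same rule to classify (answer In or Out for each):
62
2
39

In, Out, Out

A rule that fits every label: even AND at least 11 — true of each 'In' example, false of each 'Out' one.
62 → 62 is even, 62 ≥ 11 → In. 2 → 2 is even, 2 < 11 → Out. 39 → 39 is odd, 39 ≥ 11 → Out.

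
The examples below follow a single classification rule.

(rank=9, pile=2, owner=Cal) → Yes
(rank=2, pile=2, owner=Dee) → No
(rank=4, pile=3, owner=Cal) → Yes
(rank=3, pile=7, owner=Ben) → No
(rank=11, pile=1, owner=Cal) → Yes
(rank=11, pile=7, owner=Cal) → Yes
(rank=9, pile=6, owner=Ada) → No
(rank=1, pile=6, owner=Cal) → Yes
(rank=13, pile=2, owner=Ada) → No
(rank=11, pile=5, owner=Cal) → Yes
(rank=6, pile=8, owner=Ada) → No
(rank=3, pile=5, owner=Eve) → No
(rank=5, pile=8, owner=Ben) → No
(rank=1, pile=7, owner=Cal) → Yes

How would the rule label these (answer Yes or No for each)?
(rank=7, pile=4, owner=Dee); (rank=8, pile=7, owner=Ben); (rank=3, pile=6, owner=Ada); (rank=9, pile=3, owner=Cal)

No, No, No, Yes

Looking at the examples, the only property every 'Yes' case has and every 'No' case lacks is: owner is Cal.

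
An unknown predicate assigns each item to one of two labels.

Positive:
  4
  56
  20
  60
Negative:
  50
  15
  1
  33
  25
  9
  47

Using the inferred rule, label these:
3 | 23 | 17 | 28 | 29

Negative, Negative, Negative, Positive, Negative

Every 'Positive' example satisfies: multiple of 4. None of the 'Negative' examples do.
3 — 3 = 4·0 + 3, hence Negative.
23 — 23 = 4·5 + 3, hence Negative.
17 — 17 = 4·4 + 1, hence Negative.
28 — 28 = 4·7, hence Positive.
29 — 29 = 4·7 + 1, hence Negative.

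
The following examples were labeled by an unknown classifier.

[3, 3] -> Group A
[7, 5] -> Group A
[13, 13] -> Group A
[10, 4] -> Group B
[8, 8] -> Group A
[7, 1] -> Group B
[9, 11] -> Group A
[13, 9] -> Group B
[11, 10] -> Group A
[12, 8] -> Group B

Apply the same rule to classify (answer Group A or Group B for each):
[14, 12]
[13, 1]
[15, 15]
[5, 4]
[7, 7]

Group A, Group B, Group A, Group A, Group A

The rule appears to be: |first − second| ≤ 2.
[14, 12]: Group A (|14−12| = 2). [13, 1]: Group B (|13−1| = 12). [15, 15]: Group A (|15−15| = 0). [5, 4]: Group A (|5−4| = 1). [7, 7]: Group A (|7−7| = 0).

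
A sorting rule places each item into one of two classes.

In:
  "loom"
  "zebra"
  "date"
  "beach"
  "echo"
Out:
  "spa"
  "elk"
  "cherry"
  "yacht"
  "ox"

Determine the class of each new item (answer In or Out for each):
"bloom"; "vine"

In, In

Rule: has ≥ 2 vowels. This holds for each 'In' example and fails for each 'Out' one.
"bloom": 2 vowels, matches → In. "vine": 2 vowels, matches → In.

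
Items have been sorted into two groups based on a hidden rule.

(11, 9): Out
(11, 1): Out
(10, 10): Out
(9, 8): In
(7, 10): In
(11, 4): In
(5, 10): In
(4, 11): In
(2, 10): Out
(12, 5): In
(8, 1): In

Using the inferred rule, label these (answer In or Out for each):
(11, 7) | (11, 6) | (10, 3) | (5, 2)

Out, In, In, In

A rule that fits every label: sum is odd — true of each 'In' example, false of each 'Out' one.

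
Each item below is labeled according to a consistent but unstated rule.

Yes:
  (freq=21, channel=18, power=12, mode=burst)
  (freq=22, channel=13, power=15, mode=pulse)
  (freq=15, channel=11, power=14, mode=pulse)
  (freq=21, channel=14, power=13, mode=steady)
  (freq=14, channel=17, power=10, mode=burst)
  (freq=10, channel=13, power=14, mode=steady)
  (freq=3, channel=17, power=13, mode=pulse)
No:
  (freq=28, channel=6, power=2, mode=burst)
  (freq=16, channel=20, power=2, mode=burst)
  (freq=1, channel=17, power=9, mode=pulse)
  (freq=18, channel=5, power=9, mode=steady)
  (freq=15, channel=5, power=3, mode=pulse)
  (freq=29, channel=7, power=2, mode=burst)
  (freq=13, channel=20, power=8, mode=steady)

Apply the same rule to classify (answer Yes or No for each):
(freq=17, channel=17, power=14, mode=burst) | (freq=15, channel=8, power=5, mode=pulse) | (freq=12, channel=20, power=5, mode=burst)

Yes, No, No

The classifier is using: power ≥ 10.
(freq=17, channel=17, power=14, mode=burst) — power = 14, hence Yes.
(freq=15, channel=8, power=5, mode=pulse) — power = 5, hence No.
(freq=12, channel=20, power=5, mode=burst) — power = 5, hence No.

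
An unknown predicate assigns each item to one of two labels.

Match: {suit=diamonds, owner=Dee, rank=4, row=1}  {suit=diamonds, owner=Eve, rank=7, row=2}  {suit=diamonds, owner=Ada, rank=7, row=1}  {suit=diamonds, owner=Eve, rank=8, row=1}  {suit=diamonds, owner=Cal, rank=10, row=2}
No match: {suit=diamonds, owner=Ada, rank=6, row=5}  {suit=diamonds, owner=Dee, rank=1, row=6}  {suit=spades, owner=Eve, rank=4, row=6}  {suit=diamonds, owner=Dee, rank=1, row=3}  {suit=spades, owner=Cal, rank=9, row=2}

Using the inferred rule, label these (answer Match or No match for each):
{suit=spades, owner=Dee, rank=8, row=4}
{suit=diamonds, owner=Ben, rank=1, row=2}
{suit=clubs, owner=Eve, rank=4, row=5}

No match, Match, No match

'Match' ⟺ suit is diamonds AND row ≤ 2.
{suit=spades, owner=Dee, rank=8, row=4}: suit is spades, row = 4 — doesn't match, so No match. {suit=diamonds, owner=Ben, rank=1, row=2}: suit is diamonds, row = 2 — checks out, so Match. {suit=clubs, owner=Eve, rank=4, row=5}: suit is clubs, row = 5 — doesn't match, so No match.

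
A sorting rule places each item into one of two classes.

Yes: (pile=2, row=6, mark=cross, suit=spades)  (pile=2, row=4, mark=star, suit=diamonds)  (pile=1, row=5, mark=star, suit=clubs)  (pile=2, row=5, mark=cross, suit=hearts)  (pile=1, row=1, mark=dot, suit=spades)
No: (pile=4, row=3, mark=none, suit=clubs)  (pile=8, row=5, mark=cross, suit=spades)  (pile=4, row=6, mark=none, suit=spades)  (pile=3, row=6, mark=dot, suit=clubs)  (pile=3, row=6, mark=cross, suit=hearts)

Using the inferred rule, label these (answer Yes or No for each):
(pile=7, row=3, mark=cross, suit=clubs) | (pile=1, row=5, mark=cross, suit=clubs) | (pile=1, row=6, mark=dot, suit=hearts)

The rule appears to be: pile ≤ 2.

No, Yes, Yes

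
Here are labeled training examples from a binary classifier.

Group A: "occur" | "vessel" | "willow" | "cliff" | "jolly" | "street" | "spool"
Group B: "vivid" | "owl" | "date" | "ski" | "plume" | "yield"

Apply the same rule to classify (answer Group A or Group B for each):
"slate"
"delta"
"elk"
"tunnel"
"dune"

Group B, Group B, Group B, Group A, Group B

Comparing the two groups points to one rule — has a double letter.
"slate": no doubled letter, fails this test → Group B. "delta": no doubled letter, fails this test → Group B. "elk": no doubled letter, fails this test → Group B. "tunnel": 'nn' doubled, satisfies this → Group A. "dune": no doubled letter, fails this test → Group B.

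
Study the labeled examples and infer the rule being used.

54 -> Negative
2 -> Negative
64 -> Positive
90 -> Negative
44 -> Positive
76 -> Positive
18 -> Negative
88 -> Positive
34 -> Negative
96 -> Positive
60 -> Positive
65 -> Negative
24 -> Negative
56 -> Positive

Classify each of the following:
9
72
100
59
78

The distinguishing property — multiple of 4 AND at least 34 — holds for all the 'Positive' cases and none of the 'Negative' cases.
9 → 9 = 4·2 + 1, 9 < 34 → Negative.
72 → 72 = 4·18, 72 ≥ 34 → Positive.
100 → 100 = 4·25, 100 ≥ 34 → Positive.
59 → 59 = 4·14 + 3, 59 ≥ 34 → Negative.
78 → 78 = 4·19 + 2, 78 ≥ 34 → Negative.

Negative, Positive, Positive, Negative, Negative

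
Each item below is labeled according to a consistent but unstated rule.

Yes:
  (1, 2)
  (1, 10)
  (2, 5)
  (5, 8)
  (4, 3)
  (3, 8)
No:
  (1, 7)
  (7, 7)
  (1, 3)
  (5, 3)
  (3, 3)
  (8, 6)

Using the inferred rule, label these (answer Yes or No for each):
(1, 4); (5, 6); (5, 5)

Yes, Yes, No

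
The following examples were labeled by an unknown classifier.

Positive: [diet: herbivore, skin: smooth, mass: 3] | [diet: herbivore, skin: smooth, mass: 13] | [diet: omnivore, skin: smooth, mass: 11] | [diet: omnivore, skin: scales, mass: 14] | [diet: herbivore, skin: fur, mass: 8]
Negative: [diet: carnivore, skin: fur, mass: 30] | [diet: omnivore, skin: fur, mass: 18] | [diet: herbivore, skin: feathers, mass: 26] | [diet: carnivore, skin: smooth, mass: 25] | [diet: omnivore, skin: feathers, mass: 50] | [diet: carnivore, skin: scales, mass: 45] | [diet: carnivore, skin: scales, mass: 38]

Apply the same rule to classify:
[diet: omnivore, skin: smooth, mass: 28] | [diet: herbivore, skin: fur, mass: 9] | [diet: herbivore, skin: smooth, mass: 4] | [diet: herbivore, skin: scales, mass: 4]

The rule appears to be: mass ≤ 14.

Negative, Positive, Positive, Positive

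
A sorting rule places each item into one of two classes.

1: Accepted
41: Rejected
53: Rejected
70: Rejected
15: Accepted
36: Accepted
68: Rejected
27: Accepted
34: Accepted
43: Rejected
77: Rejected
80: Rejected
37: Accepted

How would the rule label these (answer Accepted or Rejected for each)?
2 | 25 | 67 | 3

The simplest hypothesis consistent with all the labels is: at most 37.

Accepted, Accepted, Rejected, Accepted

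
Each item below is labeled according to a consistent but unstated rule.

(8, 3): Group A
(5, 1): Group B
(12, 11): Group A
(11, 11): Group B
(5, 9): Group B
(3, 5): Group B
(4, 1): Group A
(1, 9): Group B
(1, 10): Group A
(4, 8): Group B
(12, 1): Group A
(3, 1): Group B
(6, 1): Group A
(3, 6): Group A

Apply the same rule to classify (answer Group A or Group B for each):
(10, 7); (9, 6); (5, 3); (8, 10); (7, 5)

The simplest hypothesis consistent with all the labels is: sum is odd.
(10, 7): Group A (10+7 = 17).
(9, 6): Group A (9+6 = 15).
(5, 3): Group B (5+3 = 8).
(8, 10): Group B (8+10 = 18).
(7, 5): Group B (7+5 = 12).

Group A, Group A, Group B, Group B, Group B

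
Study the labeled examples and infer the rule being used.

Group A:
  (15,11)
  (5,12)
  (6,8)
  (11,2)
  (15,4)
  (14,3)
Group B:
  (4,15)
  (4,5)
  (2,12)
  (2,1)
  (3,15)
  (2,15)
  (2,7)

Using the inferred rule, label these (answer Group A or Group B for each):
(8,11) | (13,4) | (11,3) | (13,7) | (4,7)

Group A, Group A, Group A, Group A, Group B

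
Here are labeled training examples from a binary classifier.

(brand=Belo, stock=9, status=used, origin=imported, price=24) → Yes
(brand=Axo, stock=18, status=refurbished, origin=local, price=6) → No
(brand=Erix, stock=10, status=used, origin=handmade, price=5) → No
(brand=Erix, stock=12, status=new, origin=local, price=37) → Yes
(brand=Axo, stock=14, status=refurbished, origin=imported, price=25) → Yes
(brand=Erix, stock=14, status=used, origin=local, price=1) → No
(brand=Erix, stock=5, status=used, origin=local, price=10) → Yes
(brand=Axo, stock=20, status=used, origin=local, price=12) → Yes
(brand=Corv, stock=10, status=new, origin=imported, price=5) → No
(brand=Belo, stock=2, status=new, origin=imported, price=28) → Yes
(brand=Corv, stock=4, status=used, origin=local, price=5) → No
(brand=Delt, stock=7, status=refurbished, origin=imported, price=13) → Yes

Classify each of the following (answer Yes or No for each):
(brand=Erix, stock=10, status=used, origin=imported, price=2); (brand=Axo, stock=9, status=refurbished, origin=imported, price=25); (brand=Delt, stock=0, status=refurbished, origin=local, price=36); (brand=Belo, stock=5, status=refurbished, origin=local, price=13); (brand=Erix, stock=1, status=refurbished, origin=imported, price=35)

No, Yes, Yes, Yes, Yes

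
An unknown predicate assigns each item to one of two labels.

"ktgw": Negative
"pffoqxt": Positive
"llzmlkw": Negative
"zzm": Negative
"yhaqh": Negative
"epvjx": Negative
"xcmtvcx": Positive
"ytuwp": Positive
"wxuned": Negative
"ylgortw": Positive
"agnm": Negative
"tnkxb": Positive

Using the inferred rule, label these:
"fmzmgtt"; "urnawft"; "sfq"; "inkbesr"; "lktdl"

Positive, Positive, Negative, Negative, Positive

The classifier is using: odd length AND contains 't'.
"fmzmgtt": Positive (length 7, has 't'). "urnawft": Positive (length 7, has 't'). "sfq": Negative (length 3, no 't'). "inkbesr": Negative (length 7, no 't'). "lktdl": Positive (length 5, has 't').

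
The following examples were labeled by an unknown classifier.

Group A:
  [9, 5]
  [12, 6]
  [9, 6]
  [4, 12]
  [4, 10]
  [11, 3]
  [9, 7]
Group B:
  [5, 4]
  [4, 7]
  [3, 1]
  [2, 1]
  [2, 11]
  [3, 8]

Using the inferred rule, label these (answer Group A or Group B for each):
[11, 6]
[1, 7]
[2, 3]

Group A, Group B, Group B

The pattern is that an item is 'Group A' exactly when: sum ≥ 14.
[11, 6]: Group A (11+6 = 17).
[1, 7]: Group B (1+7 = 8).
[2, 3]: Group B (2+3 = 5).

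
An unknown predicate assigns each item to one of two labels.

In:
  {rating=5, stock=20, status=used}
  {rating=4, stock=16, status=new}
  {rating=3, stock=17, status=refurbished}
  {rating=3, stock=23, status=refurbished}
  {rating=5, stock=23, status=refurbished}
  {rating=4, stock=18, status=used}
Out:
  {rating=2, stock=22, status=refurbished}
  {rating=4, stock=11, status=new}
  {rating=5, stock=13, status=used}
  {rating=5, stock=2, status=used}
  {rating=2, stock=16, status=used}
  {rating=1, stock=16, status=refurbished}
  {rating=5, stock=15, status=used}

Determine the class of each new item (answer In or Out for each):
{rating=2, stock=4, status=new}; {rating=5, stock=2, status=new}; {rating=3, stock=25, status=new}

Out, Out, In

The rule appears to be: rating ≥ 3 AND stock ≥ 16.
{rating=2, stock=4, status=new} — rating = 2, stock = 4, hence Out. {rating=5, stock=2, status=new} — rating = 5, stock = 2, hence Out. {rating=3, stock=25, status=new} — rating = 3, stock = 25, hence In.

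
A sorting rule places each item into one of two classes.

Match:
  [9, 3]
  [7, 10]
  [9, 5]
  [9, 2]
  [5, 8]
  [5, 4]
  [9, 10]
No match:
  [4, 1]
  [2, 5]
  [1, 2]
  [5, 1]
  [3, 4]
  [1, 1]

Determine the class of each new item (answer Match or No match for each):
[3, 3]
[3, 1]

A rule that fits every label: sum ≥ 9 — true of each 'Match' example, false of each 'No match' one.
[3, 3] → 3+3 = 6 → No match.
[3, 1] → 3+1 = 4 → No match.

No match, No match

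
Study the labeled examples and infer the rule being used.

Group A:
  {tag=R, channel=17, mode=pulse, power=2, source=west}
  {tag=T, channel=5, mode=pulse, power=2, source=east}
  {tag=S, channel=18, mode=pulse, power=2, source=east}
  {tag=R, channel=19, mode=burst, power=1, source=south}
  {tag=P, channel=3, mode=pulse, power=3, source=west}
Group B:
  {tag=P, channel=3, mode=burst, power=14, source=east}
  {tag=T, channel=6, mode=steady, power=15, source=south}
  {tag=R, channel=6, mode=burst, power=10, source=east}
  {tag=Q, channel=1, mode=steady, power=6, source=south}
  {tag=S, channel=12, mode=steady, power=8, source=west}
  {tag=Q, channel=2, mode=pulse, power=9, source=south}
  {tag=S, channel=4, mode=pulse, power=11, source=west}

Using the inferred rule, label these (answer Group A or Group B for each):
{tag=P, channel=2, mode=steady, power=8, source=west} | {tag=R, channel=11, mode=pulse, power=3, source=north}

Group B, Group A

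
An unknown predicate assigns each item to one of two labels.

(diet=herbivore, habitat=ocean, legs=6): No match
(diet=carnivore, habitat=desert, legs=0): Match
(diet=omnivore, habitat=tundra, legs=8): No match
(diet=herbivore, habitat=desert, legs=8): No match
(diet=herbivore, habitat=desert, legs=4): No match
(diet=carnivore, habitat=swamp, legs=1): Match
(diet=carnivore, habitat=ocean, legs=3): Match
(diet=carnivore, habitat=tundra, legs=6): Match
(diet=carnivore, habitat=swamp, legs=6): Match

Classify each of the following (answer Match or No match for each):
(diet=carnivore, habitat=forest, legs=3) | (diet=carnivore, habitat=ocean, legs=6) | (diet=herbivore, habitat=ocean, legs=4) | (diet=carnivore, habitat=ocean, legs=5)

Match, Match, No match, Match

The pattern is that an item is 'Match' exactly when: diet is carnivore.
(diet=carnivore, habitat=forest, legs=3) — diet is carnivore, hence Match.
(diet=carnivore, habitat=ocean, legs=6) — diet is carnivore, hence Match.
(diet=herbivore, habitat=ocean, legs=4) — diet is herbivore, hence No match.
(diet=carnivore, habitat=ocean, legs=5) — diet is carnivore, hence Match.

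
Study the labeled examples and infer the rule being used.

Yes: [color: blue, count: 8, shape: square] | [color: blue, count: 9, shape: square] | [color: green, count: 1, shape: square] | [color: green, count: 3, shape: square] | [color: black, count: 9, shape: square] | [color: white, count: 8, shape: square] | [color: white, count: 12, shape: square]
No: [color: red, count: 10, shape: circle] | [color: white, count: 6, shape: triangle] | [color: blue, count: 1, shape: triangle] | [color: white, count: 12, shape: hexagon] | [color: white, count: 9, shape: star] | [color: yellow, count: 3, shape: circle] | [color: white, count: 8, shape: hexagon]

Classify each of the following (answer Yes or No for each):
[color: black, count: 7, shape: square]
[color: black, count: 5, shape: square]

Yes, Yes

'Yes' ⟺ shape is square.
[color: black, count: 7, shape: square]: Yes (shape is square). [color: black, count: 5, shape: square]: Yes (shape is square).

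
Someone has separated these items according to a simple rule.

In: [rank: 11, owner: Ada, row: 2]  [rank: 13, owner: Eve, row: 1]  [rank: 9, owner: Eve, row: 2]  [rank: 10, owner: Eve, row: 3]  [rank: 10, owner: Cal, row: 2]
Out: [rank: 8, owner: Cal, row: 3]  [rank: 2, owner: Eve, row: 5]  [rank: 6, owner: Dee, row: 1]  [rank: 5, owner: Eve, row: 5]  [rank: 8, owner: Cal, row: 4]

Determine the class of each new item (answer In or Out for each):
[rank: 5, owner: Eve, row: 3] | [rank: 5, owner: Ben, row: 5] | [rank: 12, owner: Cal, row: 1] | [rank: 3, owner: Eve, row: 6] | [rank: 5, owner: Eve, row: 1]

Out, Out, In, Out, Out

A rule that fits every label: rank ≥ 9 — true of each 'In' example, false of each 'Out' one.
[rank: 5, owner: Eve, row: 3]: Out (rank = 5). [rank: 5, owner: Ben, row: 5]: Out (rank = 5). [rank: 12, owner: Cal, row: 1]: In (rank = 12). [rank: 3, owner: Eve, row: 6]: Out (rank = 3). [rank: 5, owner: Eve, row: 1]: Out (rank = 5).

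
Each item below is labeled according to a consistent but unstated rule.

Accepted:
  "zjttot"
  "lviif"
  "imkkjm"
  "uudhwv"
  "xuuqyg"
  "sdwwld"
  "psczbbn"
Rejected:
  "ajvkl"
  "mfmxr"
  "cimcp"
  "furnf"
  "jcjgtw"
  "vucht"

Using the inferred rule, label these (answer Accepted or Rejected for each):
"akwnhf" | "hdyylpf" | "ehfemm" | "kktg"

Rejected, Accepted, Accepted, Accepted

All 'Accepted' examples share one property — has a double letter — and every 'Rejected' example lacks it.
Rejected: "akwnhf", since no doubled letter. Accepted: "hdyylpf", since 'yy' doubled. Accepted: "ehfemm", since 'mm' doubled. Accepted: "kktg", since 'kk' doubled.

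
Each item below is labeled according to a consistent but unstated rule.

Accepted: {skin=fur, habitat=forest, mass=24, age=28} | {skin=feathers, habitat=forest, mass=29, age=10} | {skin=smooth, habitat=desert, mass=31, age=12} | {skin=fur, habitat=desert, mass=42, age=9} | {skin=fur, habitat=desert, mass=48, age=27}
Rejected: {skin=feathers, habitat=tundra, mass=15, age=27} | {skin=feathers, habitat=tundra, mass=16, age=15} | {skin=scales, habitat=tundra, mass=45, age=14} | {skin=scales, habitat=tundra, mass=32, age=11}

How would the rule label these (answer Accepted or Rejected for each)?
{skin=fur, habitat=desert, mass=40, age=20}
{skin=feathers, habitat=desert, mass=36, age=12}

Accepted, Accepted

The rule appears to be: habitat is not tundra.
{skin=fur, habitat=desert, mass=40, age=20} → habitat is desert → Accepted. {skin=feathers, habitat=desert, mass=36, age=12} → habitat is desert → Accepted.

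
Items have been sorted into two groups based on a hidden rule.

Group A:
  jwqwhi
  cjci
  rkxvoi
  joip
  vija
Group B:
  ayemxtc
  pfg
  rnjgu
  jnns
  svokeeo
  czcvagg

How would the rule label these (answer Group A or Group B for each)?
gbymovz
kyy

Every 'Group A' example satisfies: contains 'i'. None of the 'Group B' examples do.
gbymovz: no 'i' — doesn't match, so Group B.
kyy: no 'i' — doesn't match, so Group B.

Group B, Group B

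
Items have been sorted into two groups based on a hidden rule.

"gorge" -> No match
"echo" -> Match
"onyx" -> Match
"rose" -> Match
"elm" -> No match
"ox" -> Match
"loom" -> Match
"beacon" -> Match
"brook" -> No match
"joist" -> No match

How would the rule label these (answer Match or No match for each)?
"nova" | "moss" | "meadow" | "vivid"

Match, Match, Match, No match

One predicate separates the groups cleanly: even length.
"nova": length 4, has this property → Match.
"moss": length 4, has this property → Match.
"meadow": length 6, has this property → Match.
"vivid": length 5, does not fit → No match.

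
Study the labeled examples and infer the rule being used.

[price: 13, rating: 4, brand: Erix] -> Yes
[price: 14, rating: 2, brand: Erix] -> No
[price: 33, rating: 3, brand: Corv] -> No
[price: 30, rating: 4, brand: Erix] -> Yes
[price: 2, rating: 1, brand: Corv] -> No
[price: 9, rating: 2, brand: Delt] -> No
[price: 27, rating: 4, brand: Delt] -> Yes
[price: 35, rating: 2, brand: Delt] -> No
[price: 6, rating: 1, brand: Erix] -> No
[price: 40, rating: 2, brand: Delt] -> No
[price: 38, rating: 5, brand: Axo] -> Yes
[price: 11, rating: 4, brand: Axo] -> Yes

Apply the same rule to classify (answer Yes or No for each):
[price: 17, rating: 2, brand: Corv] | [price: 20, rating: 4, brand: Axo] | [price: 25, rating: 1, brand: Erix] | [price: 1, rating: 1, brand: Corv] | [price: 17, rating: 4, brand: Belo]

Rule: rating ≥ 4. This holds for each 'Yes' example and fails for each 'No' one.
No: [price: 17, rating: 2, brand: Corv], since rating = 2. Yes: [price: 20, rating: 4, brand: Axo], since rating = 4. No: [price: 25, rating: 1, brand: Erix], since rating = 1. No: [price: 1, rating: 1, brand: Corv], since rating = 1. Yes: [price: 17, rating: 4, brand: Belo], since rating = 4.

No, Yes, No, No, Yes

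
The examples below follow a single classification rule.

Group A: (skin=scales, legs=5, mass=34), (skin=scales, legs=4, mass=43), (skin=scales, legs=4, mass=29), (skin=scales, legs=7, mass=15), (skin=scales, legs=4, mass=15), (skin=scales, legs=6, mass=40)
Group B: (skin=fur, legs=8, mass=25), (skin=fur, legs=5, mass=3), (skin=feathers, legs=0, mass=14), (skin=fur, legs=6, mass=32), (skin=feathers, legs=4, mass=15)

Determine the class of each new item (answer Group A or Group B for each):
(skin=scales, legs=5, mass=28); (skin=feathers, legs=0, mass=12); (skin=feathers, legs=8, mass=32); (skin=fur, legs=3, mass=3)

Group A, Group B, Group B, Group B

A rule that fits every label: skin is scales — true of each 'Group A' example, false of each 'Group B' one.
(skin=scales, legs=5, mass=28): skin is scales — meets the rule, so Group A. (skin=feathers, legs=0, mass=12): skin is feathers — doesn't match, so Group B. (skin=feathers, legs=8, mass=32): skin is feathers — doesn't match, so Group B. (skin=fur, legs=3, mass=3): skin is fur — doesn't match, so Group B.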